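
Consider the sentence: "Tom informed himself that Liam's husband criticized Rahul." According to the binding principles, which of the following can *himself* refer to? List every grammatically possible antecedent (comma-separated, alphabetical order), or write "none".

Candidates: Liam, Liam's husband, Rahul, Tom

*himself* is a reflexive; Principle A requires it to be bound within its binding domain — the matrix clause.
— Liam: possessor inside the subject DP of the clause headed by 'criticized'; does not c-command the reflexive — cannot bind it (Principle A).
— Liam's husband: subject of the clause headed by 'criticized'; does not c-command the reflexive — cannot bind it (Principle A).
— Rahul: object of the clause headed by 'criticized'; does not c-command the reflexive — cannot bind it (Principle A).
— Tom: subject of the matrix clause; c-commands the reflexive within its binding domain — allowed (Principle A).

Tom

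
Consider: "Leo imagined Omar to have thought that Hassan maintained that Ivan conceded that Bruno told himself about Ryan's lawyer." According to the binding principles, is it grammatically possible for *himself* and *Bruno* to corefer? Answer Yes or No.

*himself* is a reflexive; Principle A requires it to be bound within its binding domain — the clause headed by 'told'.
— Bruno: subject of the clause headed by 'told'; c-commands the reflexive within its binding domain — allowed (Principle A).

Yes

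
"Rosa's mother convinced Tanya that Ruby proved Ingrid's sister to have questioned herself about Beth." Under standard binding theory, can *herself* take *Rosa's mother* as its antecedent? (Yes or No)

*herself* is a reflexive; Principle A requires it to be bound within its binding domain — the clause headed by 'questioned'.
— Rosa's mother: subject of the matrix clause; c-commands the reflexive but lies outside its binding domain — cannot bind it (Principle A).

No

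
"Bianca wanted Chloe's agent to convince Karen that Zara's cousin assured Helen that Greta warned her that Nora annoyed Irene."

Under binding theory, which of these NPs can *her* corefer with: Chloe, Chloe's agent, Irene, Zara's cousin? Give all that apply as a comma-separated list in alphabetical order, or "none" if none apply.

*her* is a pronoun; Principle B requires it to be free in its binding domain — the clause headed by 'warned'.
— Chloe: possessor inside the subject DP of the clause headed by 'convince'; does not c-command the pronoun — Principle B does not apply; allowed.
— Chloe's agent: subject of the clause headed by 'convince'; c-commands the pronoun but lies outside its binding domain — allowed.
— Irene: object of the clause headed by 'annoyed'; is c-commanded by the pronoun; coreference would bind this R-expression — blocked (Principle C).
— Zara's cousin: subject of the clause headed by 'assured'; c-commands the pronoun but lies outside its binding domain — allowed.

Chloe, Chloe's agent, Zara's cousin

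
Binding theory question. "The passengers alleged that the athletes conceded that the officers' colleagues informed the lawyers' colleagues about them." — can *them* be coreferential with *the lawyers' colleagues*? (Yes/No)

*them* is a pronoun; Principle B requires it to be free in its binding domain — the clause headed by 'informed'.
— the lawyers' colleagues: object of the clause headed by 'informed'; c-commands the pronoun within its binding domain — blocked (Principle B).

No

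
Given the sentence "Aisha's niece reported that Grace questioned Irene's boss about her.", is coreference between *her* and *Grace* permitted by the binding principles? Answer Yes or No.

*her* is a pronoun; Principle B requires it to be free in its binding domain — the clause headed by 'questioned'.
— Grace: subject of the clause headed by 'questioned'; c-commands the pronoun within its binding domain — blocked (Principle B).

No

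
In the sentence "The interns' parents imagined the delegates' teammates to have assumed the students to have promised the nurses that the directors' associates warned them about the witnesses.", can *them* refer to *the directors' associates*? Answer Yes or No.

*them* is a pronoun; Principle B requires it to be free in its binding domain — the clause headed by 'warned'.
— the directors' associates: subject of the clause headed by 'warned'; c-commands the pronoun within its binding domain — blocked (Principle B).

No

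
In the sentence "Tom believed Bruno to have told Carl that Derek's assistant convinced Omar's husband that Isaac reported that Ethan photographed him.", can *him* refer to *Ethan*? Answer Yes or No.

*him* is a pronoun; Principle B requires it to be free in its binding domain — the clause headed by 'photographed'.
— Ethan: subject of the clause headed by 'photographed'; c-commands the pronoun within its binding domain — blocked (Principle B).

No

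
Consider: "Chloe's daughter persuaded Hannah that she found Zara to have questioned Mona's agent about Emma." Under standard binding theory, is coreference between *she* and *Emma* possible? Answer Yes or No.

No

*Emma* is an R-expression; Principle C requires it to be free (not bound by any c-commanding expression).
— she: subject of the clause headed by 'found'; the pronoun c-commands the R-expression — coreference blocked (Principle C).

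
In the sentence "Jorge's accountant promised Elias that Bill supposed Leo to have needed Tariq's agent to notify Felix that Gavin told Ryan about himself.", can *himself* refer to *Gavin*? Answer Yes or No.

*himself* is a reflexive; Principle A requires it to be bound within its binding domain — the clause headed by 'told'.
— Gavin: subject of the clause headed by 'told'; c-commands the reflexive within its binding domain — allowed (Principle A).

Yes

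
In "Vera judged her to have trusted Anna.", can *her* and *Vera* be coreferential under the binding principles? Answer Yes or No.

*Vera* is an R-expression; Principle C requires it to be free (not bound by any c-commanding expression).
— her: subject of the clause headed by 'trusted'; the R-expression locally c-commands the pronoun — coreference blocked (Principle B on the pronoun).

No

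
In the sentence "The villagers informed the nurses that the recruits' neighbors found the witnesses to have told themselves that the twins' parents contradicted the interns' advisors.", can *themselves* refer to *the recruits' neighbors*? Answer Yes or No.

No

*themselves* is a reflexive; Principle A requires it to be bound within its binding domain — the clause headed by 'told'.
— the recruits' neighbors: subject of the clause headed by 'found'; c-commands the reflexive but lies outside its binding domain — cannot bind it (Principle A).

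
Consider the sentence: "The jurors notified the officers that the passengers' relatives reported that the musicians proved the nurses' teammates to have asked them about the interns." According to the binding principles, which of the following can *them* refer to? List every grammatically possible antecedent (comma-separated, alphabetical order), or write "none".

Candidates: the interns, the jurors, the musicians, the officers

the jurors, the musicians, the officers

*them* is a pronoun; Principle B requires it to be free in its binding domain — the clause headed by 'asked'.
— the interns: second object of the clause headed by 'asked'; is c-commanded by the pronoun; coreference would bind this R-expression — blocked (Principle C).
— the jurors: subject of the matrix clause; c-commands the pronoun but lies outside its binding domain — allowed.
— the musicians: subject of the clause headed by 'proved'; c-commands the pronoun but lies outside its binding domain — allowed.
— the officers: object of the matrix clause; c-commands the pronoun but lies outside its binding domain — allowed.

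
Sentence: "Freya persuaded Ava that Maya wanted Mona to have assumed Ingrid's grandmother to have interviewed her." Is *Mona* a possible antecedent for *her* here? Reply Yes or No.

*her* is a pronoun; Principle B requires it to be free in its binding domain — the clause headed by 'interviewed'.
— Mona: subject of the clause headed by 'assumed'; c-commands the pronoun but lies outside its binding domain — allowed.

Yes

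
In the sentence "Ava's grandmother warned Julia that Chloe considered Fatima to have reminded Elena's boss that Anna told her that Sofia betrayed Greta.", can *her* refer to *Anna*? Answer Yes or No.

No

*her* is a pronoun; Principle B requires it to be free in its binding domain — the clause headed by 'told'.
— Anna: subject of the clause headed by 'told'; c-commands the pronoun within its binding domain — blocked (Principle B).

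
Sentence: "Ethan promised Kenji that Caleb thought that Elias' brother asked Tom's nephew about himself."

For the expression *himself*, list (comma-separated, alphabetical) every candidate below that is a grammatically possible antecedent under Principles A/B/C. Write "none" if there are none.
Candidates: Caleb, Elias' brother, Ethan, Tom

*himself* is a reflexive; Principle A requires it to be bound within its binding domain — the clause headed by 'asked'.
— Caleb: subject of the clause headed by 'thought'; c-commands the reflexive but lies outside its binding domain — cannot bind it (Principle A).
— Elias' brother: subject of the clause headed by 'asked'; c-commands the reflexive within its binding domain — allowed (Principle A).
— Ethan: subject of the matrix clause; c-commands the reflexive but lies outside its binding domain — cannot bind it (Principle A).
— Tom: possessor inside the object DP of the clause headed by 'asked'; does not c-command the reflexive — cannot bind it (Principle A).

Elias' brother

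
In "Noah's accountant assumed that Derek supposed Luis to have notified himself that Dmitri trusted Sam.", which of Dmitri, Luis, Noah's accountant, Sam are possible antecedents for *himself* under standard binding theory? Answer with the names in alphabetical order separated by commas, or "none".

*himself* is a reflexive; Principle A requires it to be bound within its binding domain — the clause headed by 'notified'.
— Dmitri: subject of the clause headed by 'trusted'; does not c-command the reflexive — cannot bind it (Principle A).
— Luis: subject of the clause headed by 'notified'; c-commands the reflexive within its binding domain — allowed (Principle A).
— Noah's accountant: subject of the matrix clause; c-commands the reflexive but lies outside its binding domain — cannot bind it (Principle A).
— Sam: object of the clause headed by 'trusted'; does not c-command the reflexive — cannot bind it (Principle A).

Luis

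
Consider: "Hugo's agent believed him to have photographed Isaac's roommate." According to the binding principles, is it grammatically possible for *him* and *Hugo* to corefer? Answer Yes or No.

*him* is a pronoun; Principle B requires it to be free in its binding domain — the matrix clause.
— Hugo: possessor inside the subject DP of the matrix clause; does not c-command the pronoun — Principle B does not apply; allowed.

Yes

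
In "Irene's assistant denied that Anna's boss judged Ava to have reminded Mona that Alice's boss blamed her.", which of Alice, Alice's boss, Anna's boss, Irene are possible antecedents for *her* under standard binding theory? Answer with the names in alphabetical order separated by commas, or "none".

*her* is a pronoun; Principle B requires it to be free in its binding domain — the clause headed by 'blamed'.
— Alice: possessor inside the subject DP of the clause headed by 'blamed'; does not c-command the pronoun — Principle B does not apply; allowed.
— Alice's boss: subject of the clause headed by 'blamed'; c-commands the pronoun within its binding domain — blocked (Principle B).
— Anna's boss: subject of the clause headed by 'judged'; c-commands the pronoun but lies outside its binding domain — allowed.
— Irene: possessor inside the subject DP of the matrix clause; does not c-command the pronoun — Principle B does not apply; allowed.

Alice, Anna's boss, Irene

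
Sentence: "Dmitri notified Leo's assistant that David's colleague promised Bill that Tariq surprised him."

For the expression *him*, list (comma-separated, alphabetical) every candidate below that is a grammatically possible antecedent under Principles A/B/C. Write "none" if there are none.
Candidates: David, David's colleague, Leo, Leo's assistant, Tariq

David, David's colleague, Leo, Leo's assistant

*him* is a pronoun; Principle B requires it to be free in its binding domain — the clause headed by 'surprised'.
— David: possessor inside the subject DP of the clause headed by 'promised'; does not c-command the pronoun — Principle B does not apply; allowed.
— David's colleague: subject of the clause headed by 'promised'; c-commands the pronoun but lies outside its binding domain — allowed.
— Leo: possessor inside the object DP of the matrix clause; does not c-command the pronoun — Principle B does not apply; allowed.
— Leo's assistant: object of the matrix clause; c-commands the pronoun but lies outside its binding domain — allowed.
— Tariq: subject of the clause headed by 'surprised'; c-commands the pronoun within its binding domain — blocked (Principle B).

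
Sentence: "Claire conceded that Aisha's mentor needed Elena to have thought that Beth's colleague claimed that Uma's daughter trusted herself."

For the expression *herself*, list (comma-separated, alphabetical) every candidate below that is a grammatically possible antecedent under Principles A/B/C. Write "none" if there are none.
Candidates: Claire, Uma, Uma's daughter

*herself* is a reflexive; Principle A requires it to be bound within its binding domain — the clause headed by 'trusted'.
— Claire: subject of the matrix clause; c-commands the reflexive but lies outside its binding domain — cannot bind it (Principle A).
— Uma: possessor inside the subject DP of the clause headed by 'trusted'; does not c-command the reflexive — cannot bind it (Principle A).
— Uma's daughter: subject of the clause headed by 'trusted'; c-commands the reflexive within its binding domain — allowed (Principle A).

Uma's daughter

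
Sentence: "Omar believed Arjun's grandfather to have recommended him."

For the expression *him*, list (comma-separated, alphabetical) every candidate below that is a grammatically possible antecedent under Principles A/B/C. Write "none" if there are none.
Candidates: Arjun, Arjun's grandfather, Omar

*him* is a pronoun; Principle B requires it to be free in its binding domain — the clause headed by 'recommended'.
— Arjun: possessor inside the subject DP of the clause headed by 'recommended'; does not c-command the pronoun — Principle B does not apply; allowed.
— Arjun's grandfather: subject of the clause headed by 'recommended'; c-commands the pronoun within its binding domain — blocked (Principle B).
— Omar: subject of the matrix clause; c-commands the pronoun but lies outside its binding domain — allowed.

Arjun, Omar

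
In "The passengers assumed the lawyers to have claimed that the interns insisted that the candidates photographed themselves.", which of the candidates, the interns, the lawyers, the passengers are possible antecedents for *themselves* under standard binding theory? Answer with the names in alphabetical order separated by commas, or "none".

the candidates

*themselves* is a reflexive; Principle A requires it to be bound within its binding domain — the clause headed by 'photographed'.
— the candidates: subject of the clause headed by 'photographed'; c-commands the reflexive within its binding domain — allowed (Principle A).
— the interns: subject of the clause headed by 'insisted'; c-commands the reflexive but lies outside its binding domain — cannot bind it (Principle A).
— the lawyers: subject of the clause headed by 'claimed'; c-commands the reflexive but lies outside its binding domain — cannot bind it (Principle A).
— the passengers: subject of the matrix clause; c-commands the reflexive but lies outside its binding domain — cannot bind it (Principle A).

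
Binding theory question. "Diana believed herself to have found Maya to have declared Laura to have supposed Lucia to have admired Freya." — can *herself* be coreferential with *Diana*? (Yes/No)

Yes

*herself* is a reflexive; Principle A requires it to be bound within its binding domain — the matrix clause.
— Diana: subject of the matrix clause; c-commands the reflexive within its binding domain — allowed (Principle A).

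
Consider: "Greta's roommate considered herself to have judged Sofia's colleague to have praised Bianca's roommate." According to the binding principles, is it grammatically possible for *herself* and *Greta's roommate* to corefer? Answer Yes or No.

Yes

*herself* is a reflexive; Principle A requires it to be bound within its binding domain — the matrix clause.
— Greta's roommate: subject of the matrix clause; c-commands the reflexive within its binding domain — allowed (Principle A).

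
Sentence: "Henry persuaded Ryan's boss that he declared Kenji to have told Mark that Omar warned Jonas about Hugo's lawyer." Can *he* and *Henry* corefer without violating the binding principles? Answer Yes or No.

*Henry* is an R-expression; Principle C requires it to be free (not bound by any c-commanding expression).
— he: subject of the clause headed by 'declared'; the pronoun does not c-command the R-expression — coreference allowed.

Yes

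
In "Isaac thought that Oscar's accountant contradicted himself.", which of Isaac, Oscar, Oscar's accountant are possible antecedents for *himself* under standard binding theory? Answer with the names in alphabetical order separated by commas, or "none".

Oscar's accountant

*himself* is a reflexive; Principle A requires it to be bound within its binding domain — the clause headed by 'contradicted'.
— Isaac: subject of the matrix clause; c-commands the reflexive but lies outside its binding domain — cannot bind it (Principle A).
— Oscar: possessor inside the subject DP of the clause headed by 'contradicted'; does not c-command the reflexive — cannot bind it (Principle A).
— Oscar's accountant: subject of the clause headed by 'contradicted'; c-commands the reflexive within its binding domain — allowed (Principle A).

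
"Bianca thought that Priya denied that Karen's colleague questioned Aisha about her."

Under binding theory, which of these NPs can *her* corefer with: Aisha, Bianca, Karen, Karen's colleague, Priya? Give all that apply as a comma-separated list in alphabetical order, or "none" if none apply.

*her* is a pronoun; Principle B requires it to be free in its binding domain — the clause headed by 'questioned'.
— Aisha: object of the clause headed by 'questioned'; c-commands the pronoun within its binding domain — blocked (Principle B).
— Bianca: subject of the matrix clause; c-commands the pronoun but lies outside its binding domain — allowed.
— Karen: possessor inside the subject DP of the clause headed by 'questioned'; does not c-command the pronoun — Principle B does not apply; allowed.
— Karen's colleague: subject of the clause headed by 'questioned'; c-commands the pronoun within its binding domain — blocked (Principle B).
— Priya: subject of the clause headed by 'denied'; c-commands the pronoun but lies outside its binding domain — allowed.

Bianca, Karen, Priya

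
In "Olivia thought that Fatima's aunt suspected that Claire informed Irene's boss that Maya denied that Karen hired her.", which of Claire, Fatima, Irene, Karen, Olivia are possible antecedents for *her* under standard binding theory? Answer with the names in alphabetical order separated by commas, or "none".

*her* is a pronoun; Principle B requires it to be free in its binding domain — the clause headed by 'hired'.
— Claire: subject of the clause headed by 'informed'; c-commands the pronoun but lies outside its binding domain — allowed.
— Fatima: possessor inside the subject DP of the clause headed by 'suspected'; does not c-command the pronoun — Principle B does not apply; allowed.
— Irene: possessor inside the object DP of the clause headed by 'informed'; does not c-command the pronoun — Principle B does not apply; allowed.
— Karen: subject of the clause headed by 'hired'; c-commands the pronoun within its binding domain — blocked (Principle B).
— Olivia: subject of the matrix clause; c-commands the pronoun but lies outside its binding domain — allowed.

Claire, Fatima, Irene, Olivia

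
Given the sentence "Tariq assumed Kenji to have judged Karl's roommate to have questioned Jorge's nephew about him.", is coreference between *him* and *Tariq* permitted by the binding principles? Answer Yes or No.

Yes

*him* is a pronoun; Principle B requires it to be free in its binding domain — the clause headed by 'questioned'.
— Tariq: subject of the matrix clause; c-commands the pronoun but lies outside its binding domain — allowed.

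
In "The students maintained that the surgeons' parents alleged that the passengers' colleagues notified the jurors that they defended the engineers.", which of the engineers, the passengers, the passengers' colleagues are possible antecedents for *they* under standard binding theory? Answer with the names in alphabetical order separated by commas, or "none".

the passengers, the passengers' colleagues

*they* is a pronoun; Principle B requires it to be free in its binding domain — the clause headed by 'defended'.
— the engineers: object of the clause headed by 'defended'; is c-commanded by the pronoun; coreference would bind this R-expression — blocked (Principle C).
— the passengers: possessor inside the subject DP of the clause headed by 'notified'; does not c-command the pronoun — Principle B does not apply; allowed.
— the passengers' colleagues: subject of the clause headed by 'notified'; c-commands the pronoun but lies outside its binding domain — allowed.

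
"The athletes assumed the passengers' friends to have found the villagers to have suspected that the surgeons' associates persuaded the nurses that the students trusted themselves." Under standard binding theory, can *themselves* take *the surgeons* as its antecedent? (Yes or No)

No

*themselves* is a reflexive; Principle A requires it to be bound within its binding domain — the clause headed by 'trusted'.
— the surgeons: possessor inside the subject DP of the clause headed by 'persuaded'; does not c-command the reflexive — cannot bind it (Principle A).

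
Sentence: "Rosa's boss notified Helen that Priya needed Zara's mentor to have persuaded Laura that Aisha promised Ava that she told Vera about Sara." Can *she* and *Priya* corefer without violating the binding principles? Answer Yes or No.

*Priya* is an R-expression; Principle C requires it to be free (not bound by any c-commanding expression).
— she: subject of the clause headed by 'told'; the pronoun does not c-command the R-expression — coreference allowed.

Yes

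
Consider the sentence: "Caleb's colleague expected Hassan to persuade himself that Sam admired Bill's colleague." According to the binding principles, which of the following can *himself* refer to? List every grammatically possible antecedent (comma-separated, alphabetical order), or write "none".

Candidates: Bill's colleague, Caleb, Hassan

*himself* is a reflexive; Principle A requires it to be bound within its binding domain — the clause headed by 'persuade'.
— Bill's colleague: object of the clause headed by 'admired'; does not c-command the reflexive — cannot bind it (Principle A).
— Caleb: possessor inside the subject DP of the matrix clause; does not c-command the reflexive — cannot bind it (Principle A).
— Hassan: subject of the clause headed by 'persuade'; c-commands the reflexive within its binding domain — allowed (Principle A).

Hassan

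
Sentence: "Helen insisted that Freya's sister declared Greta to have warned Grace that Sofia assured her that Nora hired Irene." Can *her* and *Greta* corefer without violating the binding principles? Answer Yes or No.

Yes

*Greta* is an R-expression; Principle C requires it to be free (not bound by any c-commanding expression).
— her: object of the clause headed by 'assured'; the pronoun does not c-command the R-expression — coreference allowed.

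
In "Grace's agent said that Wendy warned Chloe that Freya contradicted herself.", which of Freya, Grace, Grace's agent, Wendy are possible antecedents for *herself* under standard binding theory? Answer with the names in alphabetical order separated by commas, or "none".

Freya

*herself* is a reflexive; Principle A requires it to be bound within its binding domain — the clause headed by 'contradicted'.
— Freya: subject of the clause headed by 'contradicted'; c-commands the reflexive within its binding domain — allowed (Principle A).
— Grace: possessor inside the subject DP of the matrix clause; does not c-command the reflexive — cannot bind it (Principle A).
— Grace's agent: subject of the matrix clause; c-commands the reflexive but lies outside its binding domain — cannot bind it (Principle A).
— Wendy: subject of the clause headed by 'warned'; c-commands the reflexive but lies outside its binding domain — cannot bind it (Principle A).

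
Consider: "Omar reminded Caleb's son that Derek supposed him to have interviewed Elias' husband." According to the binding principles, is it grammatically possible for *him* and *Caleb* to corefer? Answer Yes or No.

*him* is a pronoun; Principle B requires it to be free in its binding domain — the clause headed by 'supposed'.
— Caleb: possessor inside the object DP of the matrix clause; does not c-command the pronoun — Principle B does not apply; allowed.

Yes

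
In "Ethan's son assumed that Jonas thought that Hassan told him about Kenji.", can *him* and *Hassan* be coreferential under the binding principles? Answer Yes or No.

*Hassan* is an R-expression; Principle C requires it to be free (not bound by any c-commanding expression).
— him: object of the clause headed by 'told'; the R-expression locally c-commands the pronoun — coreference blocked (Principle B on the pronoun).

No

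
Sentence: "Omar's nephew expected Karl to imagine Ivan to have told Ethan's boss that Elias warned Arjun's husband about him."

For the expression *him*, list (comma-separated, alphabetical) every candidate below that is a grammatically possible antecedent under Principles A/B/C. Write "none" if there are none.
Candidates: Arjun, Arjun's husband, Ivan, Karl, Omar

Arjun, Ivan, Karl, Omar

*him* is a pronoun; Principle B requires it to be free in its binding domain — the clause headed by 'warned'.
— Arjun: possessor inside the object DP of the clause headed by 'warned'; does not c-command the pronoun — Principle B does not apply; allowed.
— Arjun's husband: object of the clause headed by 'warned'; c-commands the pronoun within its binding domain — blocked (Principle B).
— Ivan: subject of the clause headed by 'told'; c-commands the pronoun but lies outside its binding domain — allowed.
— Karl: subject of the clause headed by 'imagine'; c-commands the pronoun but lies outside its binding domain — allowed.
— Omar: possessor inside the subject DP of the matrix clause; does not c-command the pronoun — Principle B does not apply; allowed.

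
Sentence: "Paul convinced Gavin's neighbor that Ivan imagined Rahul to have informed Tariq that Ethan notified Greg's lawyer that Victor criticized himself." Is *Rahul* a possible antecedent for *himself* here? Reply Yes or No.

*himself* is a reflexive; Principle A requires it to be bound within its binding domain — the clause headed by 'criticized'.
— Rahul: subject of the clause headed by 'informed'; c-commands the reflexive but lies outside its binding domain — cannot bind it (Principle A).

No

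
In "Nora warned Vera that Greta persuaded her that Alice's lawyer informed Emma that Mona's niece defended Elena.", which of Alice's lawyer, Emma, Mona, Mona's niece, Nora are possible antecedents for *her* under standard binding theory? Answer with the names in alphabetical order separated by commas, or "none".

Nora

*her* is a pronoun; Principle B requires it to be free in its binding domain — the clause headed by 'persuaded'.
— Alice's lawyer: subject of the clause headed by 'informed'; is c-commanded by the pronoun; coreference would bind this R-expression — blocked (Principle C).
— Emma: object of the clause headed by 'informed'; is c-commanded by the pronoun; coreference would bind this R-expression — blocked (Principle C).
— Mona: possessor inside the subject DP of the clause headed by 'defended'; is c-commanded by the pronoun; coreference would bind this R-expression — blocked (Principle C).
— Mona's niece: subject of the clause headed by 'defended'; is c-commanded by the pronoun; coreference would bind this R-expression — blocked (Principle C).
— Nora: subject of the matrix clause; c-commands the pronoun but lies outside its binding domain — allowed.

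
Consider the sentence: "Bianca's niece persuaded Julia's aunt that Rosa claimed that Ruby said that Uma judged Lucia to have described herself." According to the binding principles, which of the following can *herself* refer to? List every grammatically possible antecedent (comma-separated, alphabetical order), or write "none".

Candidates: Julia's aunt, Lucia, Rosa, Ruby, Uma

Lucia

*herself* is a reflexive; Principle A requires it to be bound within its binding domain — the clause headed by 'described'.
— Julia's aunt: object of the matrix clause; c-commands the reflexive but lies outside its binding domain — cannot bind it (Principle A).
— Lucia: subject of the clause headed by 'described'; c-commands the reflexive within its binding domain — allowed (Principle A).
— Rosa: subject of the clause headed by 'claimed'; c-commands the reflexive but lies outside its binding domain — cannot bind it (Principle A).
— Ruby: subject of the clause headed by 'said'; c-commands the reflexive but lies outside its binding domain — cannot bind it (Principle A).
— Uma: subject of the clause headed by 'judged'; c-commands the reflexive but lies outside its binding domain — cannot bind it (Principle A).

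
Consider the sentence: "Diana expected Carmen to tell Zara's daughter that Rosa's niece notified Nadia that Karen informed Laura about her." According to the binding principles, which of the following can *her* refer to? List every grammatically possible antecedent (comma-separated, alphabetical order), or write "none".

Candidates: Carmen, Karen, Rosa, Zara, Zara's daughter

Carmen, Rosa, Zara, Zara's daughter

*her* is a pronoun; Principle B requires it to be free in its binding domain — the clause headed by 'informed'.
— Carmen: subject of the clause headed by 'tell'; c-commands the pronoun but lies outside its binding domain — allowed.
— Karen: subject of the clause headed by 'informed'; c-commands the pronoun within its binding domain — blocked (Principle B).
— Rosa: possessor inside the subject DP of the clause headed by 'notified'; does not c-command the pronoun — Principle B does not apply; allowed.
— Zara: possessor inside the object DP of the clause headed by 'tell'; does not c-command the pronoun — Principle B does not apply; allowed.
— Zara's daughter: object of the clause headed by 'tell'; c-commands the pronoun but lies outside its binding domain — allowed.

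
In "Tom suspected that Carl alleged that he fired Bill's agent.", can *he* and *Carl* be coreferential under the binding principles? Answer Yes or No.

*Carl* is an R-expression; Principle C requires it to be free (not bound by any c-commanding expression).
— he: subject of the clause headed by 'fired'; the pronoun does not c-command the R-expression — coreference allowed.

Yes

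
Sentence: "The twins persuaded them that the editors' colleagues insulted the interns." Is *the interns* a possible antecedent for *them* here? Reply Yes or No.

No

*them* is a pronoun; Principle B requires it to be free in its binding domain — the matrix clause.
— the interns: object of the clause headed by 'insulted'; is c-commanded by the pronoun; coreference would bind this R-expression — blocked (Principle C).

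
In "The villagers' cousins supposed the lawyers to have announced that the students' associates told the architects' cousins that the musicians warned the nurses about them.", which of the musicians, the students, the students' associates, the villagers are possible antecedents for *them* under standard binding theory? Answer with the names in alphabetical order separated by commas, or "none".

the students, the students' associates, the villagers

*them* is a pronoun; Principle B requires it to be free in its binding domain — the clause headed by 'warned'.
— the musicians: subject of the clause headed by 'warned'; c-commands the pronoun within its binding domain — blocked (Principle B).
— the students: possessor inside the subject DP of the clause headed by 'told'; does not c-command the pronoun — Principle B does not apply; allowed.
— the students' associates: subject of the clause headed by 'told'; c-commands the pronoun but lies outside its binding domain — allowed.
— the villagers: possessor inside the subject DP of the matrix clause; does not c-command the pronoun — Principle B does not apply; allowed.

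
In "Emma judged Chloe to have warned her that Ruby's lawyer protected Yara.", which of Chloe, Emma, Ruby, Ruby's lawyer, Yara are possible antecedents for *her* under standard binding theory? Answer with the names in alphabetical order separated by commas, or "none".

Emma

*her* is a pronoun; Principle B requires it to be free in its binding domain — the clause headed by 'warned'.
— Chloe: subject of the clause headed by 'warned'; c-commands the pronoun within its binding domain — blocked (Principle B).
— Emma: subject of the matrix clause; c-commands the pronoun but lies outside its binding domain — allowed.
— Ruby: possessor inside the subject DP of the clause headed by 'protected'; is c-commanded by the pronoun; coreference would bind this R-expression — blocked (Principle C).
— Ruby's lawyer: subject of the clause headed by 'protected'; is c-commanded by the pronoun; coreference would bind this R-expression — blocked (Principle C).
— Yara: object of the clause headed by 'protected'; is c-commanded by the pronoun; coreference would bind this R-expression — blocked (Principle C).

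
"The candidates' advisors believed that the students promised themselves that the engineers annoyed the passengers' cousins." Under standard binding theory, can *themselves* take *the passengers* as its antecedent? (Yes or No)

No

*themselves* is a reflexive; Principle A requires it to be bound within its binding domain — the clause headed by 'promised'.
— the passengers: possessor inside the object DP of the clause headed by 'annoyed'; does not c-command the reflexive — cannot bind it (Principle A).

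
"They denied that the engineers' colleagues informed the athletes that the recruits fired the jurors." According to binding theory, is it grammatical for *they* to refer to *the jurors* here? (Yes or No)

*the jurors* is an R-expression; Principle C requires it to be free (not bound by any c-commanding expression).
— they: subject of the matrix clause; the pronoun c-commands the R-expression — coreference blocked (Principle C).

No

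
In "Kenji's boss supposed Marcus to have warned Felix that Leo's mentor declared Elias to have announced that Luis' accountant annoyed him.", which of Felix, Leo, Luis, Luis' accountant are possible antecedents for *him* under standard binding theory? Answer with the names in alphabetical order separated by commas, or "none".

Felix, Leo, Luis

*him* is a pronoun; Principle B requires it to be free in its binding domain — the clause headed by 'annoyed'.
— Felix: object of the clause headed by 'warned'; c-commands the pronoun but lies outside its binding domain — allowed.
— Leo: possessor inside the subject DP of the clause headed by 'declared'; does not c-command the pronoun — Principle B does not apply; allowed.
— Luis: possessor inside the subject DP of the clause headed by 'annoyed'; does not c-command the pronoun — Principle B does not apply; allowed.
— Luis' accountant: subject of the clause headed by 'annoyed'; c-commands the pronoun within its binding domain — blocked (Principle B).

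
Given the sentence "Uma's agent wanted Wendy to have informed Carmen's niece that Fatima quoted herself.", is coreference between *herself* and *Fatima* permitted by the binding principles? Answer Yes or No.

Yes

*herself* is a reflexive; Principle A requires it to be bound within its binding domain — the clause headed by 'quoted'.
— Fatima: subject of the clause headed by 'quoted'; c-commands the reflexive within its binding domain — allowed (Principle A).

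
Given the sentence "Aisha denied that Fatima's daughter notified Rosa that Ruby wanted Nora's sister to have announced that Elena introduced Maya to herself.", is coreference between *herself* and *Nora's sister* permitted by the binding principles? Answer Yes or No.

*herself* is a reflexive; Principle A requires it to be bound within its binding domain — the clause headed by 'introduced'.
— Nora's sister: subject of the clause headed by 'announced'; c-commands the reflexive but lies outside its binding domain — cannot bind it (Principle A).

No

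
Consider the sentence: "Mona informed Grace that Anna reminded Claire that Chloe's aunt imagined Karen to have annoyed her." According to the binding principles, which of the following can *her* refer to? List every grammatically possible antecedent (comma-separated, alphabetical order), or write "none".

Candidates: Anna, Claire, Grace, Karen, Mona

*her* is a pronoun; Principle B requires it to be free in its binding domain — the clause headed by 'annoyed'.
— Anna: subject of the clause headed by 'reminded'; c-commands the pronoun but lies outside its binding domain — allowed.
— Claire: object of the clause headed by 'reminded'; c-commands the pronoun but lies outside its binding domain — allowed.
— Grace: object of the matrix clause; c-commands the pronoun but lies outside its binding domain — allowed.
— Karen: subject of the clause headed by 'annoyed'; c-commands the pronoun within its binding domain — blocked (Principle B).
— Mona: subject of the matrix clause; c-commands the pronoun but lies outside its binding domain — allowed.

Anna, Claire, Grace, Mona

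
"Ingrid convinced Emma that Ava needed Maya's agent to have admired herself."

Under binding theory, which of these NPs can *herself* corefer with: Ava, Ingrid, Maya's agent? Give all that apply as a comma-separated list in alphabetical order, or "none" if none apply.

Maya's agent

*herself* is a reflexive; Principle A requires it to be bound within its binding domain — the clause headed by 'admired'.
— Ava: subject of the clause headed by 'needed'; c-commands the reflexive but lies outside its binding domain — cannot bind it (Principle A).
— Ingrid: subject of the matrix clause; c-commands the reflexive but lies outside its binding domain — cannot bind it (Principle A).
— Maya's agent: subject of the clause headed by 'admired'; c-commands the reflexive within its binding domain — allowed (Principle A).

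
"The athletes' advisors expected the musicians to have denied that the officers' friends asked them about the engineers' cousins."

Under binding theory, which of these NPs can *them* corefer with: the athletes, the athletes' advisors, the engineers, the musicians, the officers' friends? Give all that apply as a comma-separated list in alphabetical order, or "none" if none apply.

*them* is a pronoun; Principle B requires it to be free in its binding domain — the clause headed by 'asked'.
— the athletes: possessor inside the subject DP of the matrix clause; does not c-command the pronoun — Principle B does not apply; allowed.
— the athletes' advisors: subject of the matrix clause; c-commands the pronoun but lies outside its binding domain — allowed.
— the engineers: possessor inside the second object DP of the clause headed by 'asked'; is c-commanded by the pronoun; coreference would bind this R-expression — blocked (Principle C).
— the musicians: subject of the clause headed by 'denied'; c-commands the pronoun but lies outside its binding domain — allowed.
— the officers' friends: subject of the clause headed by 'asked'; c-commands the pronoun within its binding domain — blocked (Principle B).

the athletes, the athletes' advisors, the musicians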